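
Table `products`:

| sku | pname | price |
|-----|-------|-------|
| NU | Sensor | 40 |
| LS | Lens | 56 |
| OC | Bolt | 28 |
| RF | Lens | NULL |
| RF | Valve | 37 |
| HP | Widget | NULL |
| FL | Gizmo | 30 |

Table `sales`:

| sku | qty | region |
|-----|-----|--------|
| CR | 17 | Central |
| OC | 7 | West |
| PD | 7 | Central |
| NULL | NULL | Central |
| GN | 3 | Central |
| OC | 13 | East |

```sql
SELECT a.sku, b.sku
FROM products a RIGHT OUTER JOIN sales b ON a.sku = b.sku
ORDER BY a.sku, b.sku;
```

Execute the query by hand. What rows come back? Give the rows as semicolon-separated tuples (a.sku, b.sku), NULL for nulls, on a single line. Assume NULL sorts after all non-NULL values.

RIGHT JOIN keeps every row from `sales`; unmatched rows get NULL for `products`'s columns.
Matching on a.sku = b.sku. A NULL in a compared column never satisfies the condition.
- a row (sku=NU): no match.
- a row (sku=LS): no match.
- a row (sku=OC): matches 2 b row(s) → 2 output row(s).
- a row (sku=RF): no match.
- a row (sku=RF): no match.
- a row (sku=HP): no match.
- a row (sku=FL): no match.
- 4 b row(s) had no a match → kept, a columns NULL.
After projecting and ordering:
a.sku | b.sku
OC | OC
OC | OC
NULL | CR
NULL | GN
NULL | PD
NULL | NULL

(OC, OC); (OC, OC); (NULL, CR); (NULL, GN); (NULL, PD); (NULL, NULL)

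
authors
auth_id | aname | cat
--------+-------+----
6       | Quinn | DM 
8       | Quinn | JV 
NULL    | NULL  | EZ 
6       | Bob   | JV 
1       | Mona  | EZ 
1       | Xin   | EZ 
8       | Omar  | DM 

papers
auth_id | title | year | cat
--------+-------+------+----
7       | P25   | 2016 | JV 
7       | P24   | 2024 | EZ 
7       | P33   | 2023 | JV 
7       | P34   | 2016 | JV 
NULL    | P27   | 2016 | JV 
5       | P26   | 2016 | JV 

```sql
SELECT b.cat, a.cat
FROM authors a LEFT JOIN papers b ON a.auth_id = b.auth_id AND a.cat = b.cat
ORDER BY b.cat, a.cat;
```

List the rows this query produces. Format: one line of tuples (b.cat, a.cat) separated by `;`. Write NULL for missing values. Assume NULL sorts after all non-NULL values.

(NULL, DM); (NULL, DM); (NULL, EZ); (NULL, EZ); (NULL, EZ); (NULL, JV); (NULL, JV)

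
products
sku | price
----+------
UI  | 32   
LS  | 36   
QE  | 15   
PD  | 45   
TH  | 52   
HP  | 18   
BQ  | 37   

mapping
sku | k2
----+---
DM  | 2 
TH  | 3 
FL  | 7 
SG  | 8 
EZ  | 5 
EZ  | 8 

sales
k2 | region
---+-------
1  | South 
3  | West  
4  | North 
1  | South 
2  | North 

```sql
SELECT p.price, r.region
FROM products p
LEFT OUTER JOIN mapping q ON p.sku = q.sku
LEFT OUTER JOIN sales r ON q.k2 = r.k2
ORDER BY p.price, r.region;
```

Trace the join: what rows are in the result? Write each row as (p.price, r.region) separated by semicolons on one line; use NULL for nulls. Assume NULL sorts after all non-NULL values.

Joins associate left-to-right: products LEFT JOIN mapping on sku gives 7 intermediate row(s).
Then LEFT JOIN `sales r` on k2: each of those 7 rows is kept; rows whose q.k2 has no match in r get NULL for r's columns.

(15, NULL); (18, NULL); (32, NULL); (36, NULL); (37, NULL); (45, NULL); (52, West)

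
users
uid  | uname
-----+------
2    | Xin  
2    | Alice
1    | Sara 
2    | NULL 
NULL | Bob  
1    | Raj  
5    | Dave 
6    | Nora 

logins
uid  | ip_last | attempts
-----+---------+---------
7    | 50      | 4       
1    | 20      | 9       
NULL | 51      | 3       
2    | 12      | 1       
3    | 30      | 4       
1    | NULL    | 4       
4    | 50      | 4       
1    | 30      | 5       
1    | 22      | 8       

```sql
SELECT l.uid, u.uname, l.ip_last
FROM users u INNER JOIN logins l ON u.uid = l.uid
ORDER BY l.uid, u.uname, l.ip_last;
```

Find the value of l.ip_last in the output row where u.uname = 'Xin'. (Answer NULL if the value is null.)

12

INNER JOIN keeps only pairs where the ON condition holds.
Matching on u.uid = l.uid. A NULL in a compared column never satisfies the condition.
- u row (uid=2): matches 1 l row(s) → 1 output row(s).
- u row (uid=2): matches 1 l row(s) → 1 output row(s).
- u row (uid=1): matches 4 l row(s) → 4 output row(s).
- u row (uid=2): matches 1 l row(s) → 1 output row(s).
- u row (uid=NULL): no match → dropped.
- u row (uid=1): matches 4 l row(s) → 4 output row(s).
- u row (uid=5): no match → dropped.
- u row (uid=6): no match → dropped.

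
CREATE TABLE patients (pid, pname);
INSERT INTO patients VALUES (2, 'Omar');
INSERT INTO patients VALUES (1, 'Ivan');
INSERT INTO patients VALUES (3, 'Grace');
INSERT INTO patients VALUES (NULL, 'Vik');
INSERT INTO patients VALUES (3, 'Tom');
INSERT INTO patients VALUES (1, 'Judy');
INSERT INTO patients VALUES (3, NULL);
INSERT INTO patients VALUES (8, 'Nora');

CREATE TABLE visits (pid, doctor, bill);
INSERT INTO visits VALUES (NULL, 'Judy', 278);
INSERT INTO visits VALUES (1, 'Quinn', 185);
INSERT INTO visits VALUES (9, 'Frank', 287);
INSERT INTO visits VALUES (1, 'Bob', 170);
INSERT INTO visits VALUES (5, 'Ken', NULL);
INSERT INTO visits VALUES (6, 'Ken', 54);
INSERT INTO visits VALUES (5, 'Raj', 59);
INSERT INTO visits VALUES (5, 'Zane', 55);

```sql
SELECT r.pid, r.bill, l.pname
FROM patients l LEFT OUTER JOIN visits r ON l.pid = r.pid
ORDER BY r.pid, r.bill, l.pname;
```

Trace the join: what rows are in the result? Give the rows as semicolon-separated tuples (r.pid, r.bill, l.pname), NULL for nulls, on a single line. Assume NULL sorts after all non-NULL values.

LEFT JOIN keeps every row from `patients`; unmatched rows get NULL for `visits`'s columns.
Matching on l.pid = r.pid. A NULL in a compared column never satisfies the condition.
- l (pid=2) has no partner → padded with NULL.
- l (pid=1) pairs with 2 row(s) of r.
- l (pid=3) has no partner → padded with NULL.
- l (pid=NULL) has no partner → padded with NULL.
- l (pid=3) has no partner → padded with NULL.
- l (pid=1) pairs with 2 row(s) of r.
- l (pid=3) has no partner → padded with NULL.
- l (pid=8) has no partner → padded with NULL.
After projecting and ordering:
r.pid | r.bill | l.pname
1 | 170 | Ivan
1 | 170 | Judy
1 | 185 | Ivan
1 | 185 | Judy
NULL | NULL | Grace
NULL | NULL | Nora
NULL | NULL | Omar
NULL | NULL | Tom
NULL | NULL | Vik
NULL | NULL | NULL

(1, 170, Ivan); (1, 170, Judy); (1, 185, Ivan); (1, 185, Judy); (NULL, NULL, Grace); (NULL, NULL, Nora); (NULL, NULL, Omar); (NULL, NULL, Tom); (NULL, NULL, Vik); (NULL, NULL, NULL)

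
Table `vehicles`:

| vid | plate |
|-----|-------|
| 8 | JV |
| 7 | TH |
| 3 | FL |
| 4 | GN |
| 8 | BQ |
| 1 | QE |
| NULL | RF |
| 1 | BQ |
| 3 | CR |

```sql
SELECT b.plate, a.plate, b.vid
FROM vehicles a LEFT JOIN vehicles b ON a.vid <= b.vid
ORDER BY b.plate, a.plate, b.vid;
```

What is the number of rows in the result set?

40

LEFT JOIN keeps every row from `vehicles a`; unmatched rows get NULL for `vehicles b`'s columns.
Matching on a.vid <= b.vid. A NULL in a compared column never satisfies the condition.
- vid=8: 2 matching b row(s), so 2 row(s) emitted.
- vid=7: 3 matching b row(s), so 3 row(s) emitted.
- vid=3: 6 matching b row(s), so 6 row(s) emitted.
- vid=4: 4 matching b row(s), so 4 row(s) emitted.
- vid=8: 2 matching b row(s), so 2 row(s) emitted.
- vid=1: 8 matching b row(s), so 8 row(s) emitted.
- vid=NULL: no b row matches, row kept with b columns NULL.
- vid=1: 8 matching b row(s), so 8 row(s) emitted.
- vid=3: 6 matching b row(s), so 6 row(s) emitted.
Total: 39 matched + 1 padded = 40 rows.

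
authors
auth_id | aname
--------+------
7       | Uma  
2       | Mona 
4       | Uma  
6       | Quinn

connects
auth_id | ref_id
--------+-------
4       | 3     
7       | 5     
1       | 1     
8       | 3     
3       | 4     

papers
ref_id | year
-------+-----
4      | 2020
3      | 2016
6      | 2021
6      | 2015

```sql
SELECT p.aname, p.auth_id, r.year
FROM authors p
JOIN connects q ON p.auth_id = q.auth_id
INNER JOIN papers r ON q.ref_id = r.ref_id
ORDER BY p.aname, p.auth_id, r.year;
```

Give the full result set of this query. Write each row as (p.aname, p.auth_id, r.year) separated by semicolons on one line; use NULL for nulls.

Step 1 — p INNER JOIN q on auth_id → 2 row(s).
Then INNER JOIN `papers r` on ref_id: keep only rows whose q.ref_id appears in r.

(Uma, 4, 2016)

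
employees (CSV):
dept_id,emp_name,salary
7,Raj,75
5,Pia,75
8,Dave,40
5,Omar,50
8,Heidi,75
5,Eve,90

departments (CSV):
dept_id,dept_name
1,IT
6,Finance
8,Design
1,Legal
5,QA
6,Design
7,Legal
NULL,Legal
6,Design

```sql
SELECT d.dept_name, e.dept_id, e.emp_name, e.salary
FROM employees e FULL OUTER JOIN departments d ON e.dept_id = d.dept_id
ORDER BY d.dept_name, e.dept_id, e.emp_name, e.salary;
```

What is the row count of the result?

FULL OUTER JOIN keeps every row from both sides; unmatched rows get NULL for the other side's columns.
Matching on e.dept_id = d.dept_id. A NULL in a compared column never satisfies the condition.
Matched pairs: 6; unmatched e rows kept: 0; unmatched d rows kept: 6.
Total: 6 matched + 6 padded = 12 rows.

12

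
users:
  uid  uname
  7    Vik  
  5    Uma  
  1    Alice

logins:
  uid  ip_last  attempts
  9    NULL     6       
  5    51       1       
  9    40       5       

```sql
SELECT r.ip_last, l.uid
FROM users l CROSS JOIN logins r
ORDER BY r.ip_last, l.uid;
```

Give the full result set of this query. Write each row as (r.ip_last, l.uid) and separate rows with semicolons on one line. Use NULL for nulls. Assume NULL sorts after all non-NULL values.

CROSS JOIN pairs every row of `users` with every row of `logins`: 3 × 3 = 9 rows.
After projecting and ordering:
r.ip_last | l.uid
40 | 1
40 | 5
40 | 7
51 | 1
51 | 5
51 | 7
NULL | 1
NULL | 5
NULL | 7

(40, 1); (40, 5); (40, 7); (51, 1); (51, 5); (51, 7); (NULL, 1); (NULL, 5); (NULL, 7)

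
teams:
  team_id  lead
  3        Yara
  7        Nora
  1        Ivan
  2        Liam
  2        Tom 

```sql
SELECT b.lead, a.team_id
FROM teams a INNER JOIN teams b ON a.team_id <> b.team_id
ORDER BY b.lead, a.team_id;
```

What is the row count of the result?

INNER JOIN keeps only pairs where the ON condition holds.
Matching on a.team_id <> b.team_id.
- a[0] team_id=3 → 4 match(es) in b → 4 row(s).
- a[1] team_id=7 → 4 match(es) in b → 4 row(s).
- a[2] team_id=1 → 4 match(es) in b → 4 row(s).
- a[3] team_id=2 → 3 match(es) in b → 3 row(s).
- a[4] team_id=2 → 3 match(es) in b → 3 row(s).
Total: 18 rows.

18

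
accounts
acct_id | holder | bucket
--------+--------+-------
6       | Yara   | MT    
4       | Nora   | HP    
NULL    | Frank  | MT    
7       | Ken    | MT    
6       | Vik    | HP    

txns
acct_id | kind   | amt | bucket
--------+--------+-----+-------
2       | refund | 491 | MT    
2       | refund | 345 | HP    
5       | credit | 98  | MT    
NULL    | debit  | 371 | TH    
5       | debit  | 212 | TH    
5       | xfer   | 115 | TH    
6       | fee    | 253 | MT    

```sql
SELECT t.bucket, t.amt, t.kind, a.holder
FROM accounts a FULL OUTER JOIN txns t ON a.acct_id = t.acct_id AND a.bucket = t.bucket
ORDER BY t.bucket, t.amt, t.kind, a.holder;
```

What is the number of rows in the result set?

FULL OUTER JOIN keeps every row from both sides; unmatched rows get NULL for the other side's columns.
Matching on a.acct_id = t.acct_id AND a.bucket = t.bucket. A NULL in a compared column never satisfies the condition.
Matched pairs: 1; unmatched a rows kept: 4; unmatched t rows kept: 6.
Total: 1 matched + 10 padded = 11 rows.

11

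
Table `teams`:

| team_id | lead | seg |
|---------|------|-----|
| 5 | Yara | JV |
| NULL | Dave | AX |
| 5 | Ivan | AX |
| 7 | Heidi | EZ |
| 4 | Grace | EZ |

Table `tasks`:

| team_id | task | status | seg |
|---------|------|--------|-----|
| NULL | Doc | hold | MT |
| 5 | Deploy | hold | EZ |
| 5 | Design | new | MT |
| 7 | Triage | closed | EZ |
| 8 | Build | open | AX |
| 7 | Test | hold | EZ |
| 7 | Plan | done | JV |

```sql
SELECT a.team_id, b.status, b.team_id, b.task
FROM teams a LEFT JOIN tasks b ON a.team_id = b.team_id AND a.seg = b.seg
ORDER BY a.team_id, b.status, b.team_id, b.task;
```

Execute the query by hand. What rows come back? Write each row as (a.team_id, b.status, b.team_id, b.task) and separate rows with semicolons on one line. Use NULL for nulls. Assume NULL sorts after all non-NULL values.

(4, NULL, NULL, NULL); (5, NULL, NULL, NULL); (5, NULL, NULL, NULL); (7, closed, 7, Triage); (7, hold, 7, Test); (NULL, NULL, NULL, NULL)

LEFT JOIN keeps every row from `teams`; unmatched rows get NULL for `tasks`'s columns.
Matching on a.team_id = b.team_id AND a.seg = b.seg. A NULL in a compared column never satisfies the condition.
- a[0] team_id=5, seg=JV → no match; kept with NULLs on the b side.
- a[1] team_id=NULL, seg=AX → no match; kept with NULLs on the b side.
- a[2] team_id=5, seg=AX → no match; kept with NULLs on the b side.
- a[3] team_id=7, seg=EZ → 2 match(es) in b → 2 row(s).
- a[4] team_id=4, seg=EZ → no match; kept with NULLs on the b side.
After projecting and ordering:
a.team_id | b.status | b.team_id | b.task
4 | NULL | NULL | NULL
5 | NULL | NULL | NULL
5 | NULL | NULL | NULL
7 | closed | 7 | Triage
7 | hold | 7 | Test
NULL | NULL | NULL | NULL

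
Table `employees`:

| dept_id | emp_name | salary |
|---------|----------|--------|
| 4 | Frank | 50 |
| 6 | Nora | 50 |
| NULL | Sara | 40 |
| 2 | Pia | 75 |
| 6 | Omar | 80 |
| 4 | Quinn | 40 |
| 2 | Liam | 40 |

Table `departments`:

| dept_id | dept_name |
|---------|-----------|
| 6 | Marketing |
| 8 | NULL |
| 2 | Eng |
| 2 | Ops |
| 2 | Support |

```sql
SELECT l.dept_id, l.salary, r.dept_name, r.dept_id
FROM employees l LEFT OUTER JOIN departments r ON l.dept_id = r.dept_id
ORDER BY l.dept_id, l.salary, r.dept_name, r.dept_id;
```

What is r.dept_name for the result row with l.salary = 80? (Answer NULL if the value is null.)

Marketing

LEFT JOIN keeps every row from `employees`; unmatched rows get NULL for `departments`'s columns.
Matching on l.dept_id = r.dept_id. A NULL in a compared column never satisfies the condition.
Matched pairs: 8; unmatched l rows kept: 3.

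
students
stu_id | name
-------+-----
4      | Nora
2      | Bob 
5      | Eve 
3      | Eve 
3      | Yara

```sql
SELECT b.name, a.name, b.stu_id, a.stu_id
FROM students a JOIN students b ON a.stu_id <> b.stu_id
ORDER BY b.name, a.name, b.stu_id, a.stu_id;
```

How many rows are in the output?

18

INNER JOIN keeps only pairs where the ON condition holds.
Matching on a.stu_id <> b.stu_id.
Matched pairs: 18.
Total: 18 rows.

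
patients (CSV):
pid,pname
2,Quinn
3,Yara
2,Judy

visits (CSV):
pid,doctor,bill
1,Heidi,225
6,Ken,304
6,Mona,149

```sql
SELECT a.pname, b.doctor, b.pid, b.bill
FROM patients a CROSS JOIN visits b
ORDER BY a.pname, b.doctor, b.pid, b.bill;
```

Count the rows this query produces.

CROSS JOIN pairs every row of `patients` with every row of `visits`: 3 × 3 = 9 rows.

9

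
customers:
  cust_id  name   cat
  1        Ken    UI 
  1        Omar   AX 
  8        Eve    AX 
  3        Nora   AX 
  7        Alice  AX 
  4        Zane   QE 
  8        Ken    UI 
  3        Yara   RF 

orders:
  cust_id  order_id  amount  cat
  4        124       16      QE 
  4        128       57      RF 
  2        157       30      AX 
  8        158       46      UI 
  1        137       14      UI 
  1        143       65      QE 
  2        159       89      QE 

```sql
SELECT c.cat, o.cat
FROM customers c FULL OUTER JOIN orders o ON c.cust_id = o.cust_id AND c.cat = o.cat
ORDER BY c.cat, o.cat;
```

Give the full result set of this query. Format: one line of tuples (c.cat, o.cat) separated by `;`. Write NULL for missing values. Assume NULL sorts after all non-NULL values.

(AX, NULL); (AX, NULL); (AX, NULL); (AX, NULL); (QE, QE); (RF, NULL); (UI, UI); (UI, UI); (NULL, AX); (NULL, QE); (NULL, QE); (NULL, RF)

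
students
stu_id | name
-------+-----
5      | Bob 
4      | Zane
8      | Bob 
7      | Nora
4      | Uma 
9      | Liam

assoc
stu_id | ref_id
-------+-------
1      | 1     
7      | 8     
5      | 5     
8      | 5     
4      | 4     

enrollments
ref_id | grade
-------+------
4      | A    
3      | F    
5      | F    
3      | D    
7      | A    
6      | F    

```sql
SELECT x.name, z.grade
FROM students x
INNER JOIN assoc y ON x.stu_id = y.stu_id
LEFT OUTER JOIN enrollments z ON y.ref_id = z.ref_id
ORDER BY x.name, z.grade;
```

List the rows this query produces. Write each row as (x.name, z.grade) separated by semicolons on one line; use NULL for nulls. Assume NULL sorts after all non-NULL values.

Step 1 — x INNER JOIN y on stu_id → 5 row(s).
Then LEFT JOIN `enrollments z` on ref_id: each of those 5 rows is kept; rows whose y.ref_id has no match in z get NULL for z's columns.

(Bob, F); (Bob, F); (Nora, NULL); (Uma, A); (Zane, A)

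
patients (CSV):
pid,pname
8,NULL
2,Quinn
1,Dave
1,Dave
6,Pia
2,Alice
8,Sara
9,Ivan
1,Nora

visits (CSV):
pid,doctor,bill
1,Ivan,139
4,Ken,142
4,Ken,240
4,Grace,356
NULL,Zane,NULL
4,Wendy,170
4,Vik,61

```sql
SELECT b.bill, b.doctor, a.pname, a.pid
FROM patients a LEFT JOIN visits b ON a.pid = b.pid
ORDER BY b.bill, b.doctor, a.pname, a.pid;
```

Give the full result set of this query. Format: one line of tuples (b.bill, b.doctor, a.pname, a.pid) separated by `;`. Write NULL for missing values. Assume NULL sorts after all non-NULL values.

LEFT JOIN keeps every row from `patients`; unmatched rows get NULL for `visits`'s columns.
Matching on a.pid = b.pid. A NULL in a compared column never satisfies the condition.
- pid=8: no b row matches, row kept with b columns NULL.
- pid=2: no b row matches, row kept with b columns NULL.
- pid=1: 1 matching b row(s), so 1 row(s) emitted.
- pid=1: 1 matching b row(s), so 1 row(s) emitted.
- pid=6: no b row matches, row kept with b columns NULL.
- pid=2: no b row matches, row kept with b columns NULL.
- pid=8: no b row matches, row kept with b columns NULL.
- pid=9: no b row matches, row kept with b columns NULL.
- pid=1: 1 matching b row(s), so 1 row(s) emitted.
After projecting and ordering:
b.bill | b.doctor | a.pname | a.pid
139 | Ivan | Dave | 1
139 | Ivan | Dave | 1
139 | Ivan | Nora | 1
NULL | NULL | Alice | 2
NULL | NULL | Ivan | 9
NULL | NULL | Pia | 6
NULL | NULL | Quinn | 2
NULL | NULL | Sara | 8
NULL | NULL | NULL | 8

(139, Ivan, Dave, 1); (139, Ivan, Dave, 1); (139, Ivan, Nora, 1); (NULL, NULL, Alice, 2); (NULL, NULL, Ivan, 9); (NULL, NULL, Pia, 6); (NULL, NULL, Quinn, 2); (NULL, NULL, Sara, 8); (NULL, NULL, NULL, 8)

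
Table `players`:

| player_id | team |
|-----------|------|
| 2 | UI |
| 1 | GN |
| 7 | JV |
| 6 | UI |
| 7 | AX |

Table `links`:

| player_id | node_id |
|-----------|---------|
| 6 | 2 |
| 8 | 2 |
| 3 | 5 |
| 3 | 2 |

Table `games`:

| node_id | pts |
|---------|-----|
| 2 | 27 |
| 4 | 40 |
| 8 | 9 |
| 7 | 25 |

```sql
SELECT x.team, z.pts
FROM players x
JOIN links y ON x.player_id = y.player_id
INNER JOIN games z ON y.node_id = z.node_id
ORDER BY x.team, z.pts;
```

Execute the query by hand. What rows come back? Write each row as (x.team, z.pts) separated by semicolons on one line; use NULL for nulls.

(UI, 27)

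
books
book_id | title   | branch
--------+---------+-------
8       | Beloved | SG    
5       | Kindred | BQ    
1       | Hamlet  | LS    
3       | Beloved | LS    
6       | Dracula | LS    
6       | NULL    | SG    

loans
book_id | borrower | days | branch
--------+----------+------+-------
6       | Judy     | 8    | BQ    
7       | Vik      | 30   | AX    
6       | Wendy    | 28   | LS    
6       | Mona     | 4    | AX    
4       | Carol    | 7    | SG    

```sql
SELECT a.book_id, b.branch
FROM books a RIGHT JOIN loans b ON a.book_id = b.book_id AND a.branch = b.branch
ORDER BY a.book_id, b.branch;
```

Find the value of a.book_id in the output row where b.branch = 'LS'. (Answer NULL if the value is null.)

RIGHT JOIN keeps every row from `loans`; unmatched rows get NULL for `books`'s columns.
Matching on a.book_id = b.book_id AND a.branch = b.branch.
- a row (book_id=8, branch=SG): no match.
- a row (book_id=5, branch=BQ): no match.
- a row (book_id=1, branch=LS): no match.
- a row (book_id=3, branch=LS): no match.
- a row (book_id=6, branch=LS): matches 1 b row(s) → 1 output row(s).
- a row (book_id=6, branch=SG): no match.
- 4 row(s) from b found no a partner → padded with NULL.

6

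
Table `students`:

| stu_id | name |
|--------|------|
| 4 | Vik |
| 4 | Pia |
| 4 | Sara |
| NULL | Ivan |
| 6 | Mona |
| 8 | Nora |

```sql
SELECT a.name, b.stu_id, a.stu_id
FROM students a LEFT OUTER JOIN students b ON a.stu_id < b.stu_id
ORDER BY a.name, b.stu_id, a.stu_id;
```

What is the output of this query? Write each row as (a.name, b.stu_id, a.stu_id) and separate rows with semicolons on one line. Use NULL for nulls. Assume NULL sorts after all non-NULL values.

(Ivan, NULL, NULL); (Mona, 8, 6); (Nora, NULL, 8); (Pia, 6, 4); (Pia, 8, 4); (Sara, 6, 4); (Sara, 8, 4); (Vik, 6, 4); (Vik, 8, 4)

LEFT JOIN keeps every row from `students a`; unmatched rows get NULL for `students b`'s columns.
Matching on a.stu_id < b.stu_id. A NULL in a compared column never satisfies the condition.
Matched pairs: 7; unmatched a rows kept: 2.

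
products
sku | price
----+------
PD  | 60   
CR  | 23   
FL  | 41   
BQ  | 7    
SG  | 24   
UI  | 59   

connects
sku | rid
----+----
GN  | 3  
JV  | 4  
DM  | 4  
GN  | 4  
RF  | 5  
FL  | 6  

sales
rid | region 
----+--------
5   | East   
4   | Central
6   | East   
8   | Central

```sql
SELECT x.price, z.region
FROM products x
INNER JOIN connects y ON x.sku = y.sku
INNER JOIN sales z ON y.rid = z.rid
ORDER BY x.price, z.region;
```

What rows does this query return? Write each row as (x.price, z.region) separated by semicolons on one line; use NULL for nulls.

(41, East)

Evaluate left to right. First `products x INNER JOIN connects y` on sku: 1 row(s).
Then INNER JOIN `sales z` on rid: keep only rows whose y.rid appears in z.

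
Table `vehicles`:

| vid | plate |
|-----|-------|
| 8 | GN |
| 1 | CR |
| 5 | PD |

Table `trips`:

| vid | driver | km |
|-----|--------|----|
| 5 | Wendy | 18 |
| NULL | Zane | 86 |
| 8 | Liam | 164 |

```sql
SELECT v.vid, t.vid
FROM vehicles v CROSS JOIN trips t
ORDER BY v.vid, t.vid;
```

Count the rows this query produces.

9

CROSS JOIN pairs every row of `vehicles` with every row of `trips`: 3 × 3 = 9 rows.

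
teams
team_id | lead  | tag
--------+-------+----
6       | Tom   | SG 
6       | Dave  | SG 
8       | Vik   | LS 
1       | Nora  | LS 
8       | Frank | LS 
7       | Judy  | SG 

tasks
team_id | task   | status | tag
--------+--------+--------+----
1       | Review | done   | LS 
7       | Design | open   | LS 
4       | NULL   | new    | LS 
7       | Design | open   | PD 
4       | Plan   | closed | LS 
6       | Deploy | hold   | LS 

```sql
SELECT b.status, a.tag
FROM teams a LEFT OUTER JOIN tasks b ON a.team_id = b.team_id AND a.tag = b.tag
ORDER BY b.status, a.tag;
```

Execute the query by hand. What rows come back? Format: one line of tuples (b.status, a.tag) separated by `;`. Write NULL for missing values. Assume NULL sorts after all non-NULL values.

LEFT JOIN keeps every row from `teams`; unmatched rows get NULL for `tasks`'s columns.
Matching on a.team_id = b.team_id AND a.tag = b.tag.
- a row (team_id=6, tag=SG): no match → kept, b columns NULL.
- a row (team_id=6, tag=SG): no match → kept, b columns NULL.
- a row (team_id=8, tag=LS): no match → kept, b columns NULL.
- a row (team_id=1, tag=LS): matches 1 b row(s) → 1 output row(s).
- a row (team_id=8, tag=LS): no match → kept, b columns NULL.
- a row (team_id=7, tag=SG): no match → kept, b columns NULL.
After projecting and ordering:
b.status | a.tag
done | LS
NULL | LS
NULL | LS
NULL | SG
NULL | SG
NULL | SG

(done, LS); (NULL, LS); (NULL, LS); (NULL, SG); (NULL, SG); (NULL, SG)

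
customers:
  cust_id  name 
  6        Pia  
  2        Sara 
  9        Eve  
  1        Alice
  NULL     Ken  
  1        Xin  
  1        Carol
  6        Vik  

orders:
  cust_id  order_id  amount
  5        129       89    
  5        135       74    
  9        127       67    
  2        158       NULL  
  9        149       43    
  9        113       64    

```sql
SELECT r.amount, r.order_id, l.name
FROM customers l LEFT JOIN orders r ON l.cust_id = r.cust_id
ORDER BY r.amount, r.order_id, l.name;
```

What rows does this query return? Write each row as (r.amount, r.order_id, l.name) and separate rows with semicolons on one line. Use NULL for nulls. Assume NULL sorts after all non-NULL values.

(43, 149, Eve); (64, 113, Eve); (67, 127, Eve); (NULL, 158, Sara); (NULL, NULL, Alice); (NULL, NULL, Carol); (NULL, NULL, Ken); (NULL, NULL, Pia); (NULL, NULL, Vik); (NULL, NULL, Xin)

LEFT JOIN keeps every row from `customers`; unmatched rows get NULL for `orders`'s columns.
Matching on l.cust_id = r.cust_id. A NULL in a compared column never satisfies the condition.
- l (cust_id=6) has no partner → padded with NULL.
- l (cust_id=2) pairs with 1 row(s) of r.
- l (cust_id=9) pairs with 3 row(s) of r.
- l (cust_id=1) has no partner → padded with NULL.
- l (cust_id=NULL) has no partner → padded with NULL.
- l (cust_id=1) has no partner → padded with NULL.
- l (cust_id=1) has no partner → padded with NULL.
- l (cust_id=6) has no partner → padded with NULL.
After projecting and ordering:
r.amount | r.order_id | l.name
43 | 149 | Eve
64 | 113 | Eve
67 | 127 | Eve
NULL | 158 | Sara
NULL | NULL | Alice
NULL | NULL | Carol
NULL | NULL | Ken
NULL | NULL | Pia
NULL | NULL | Vik
NULL | NULL | Xin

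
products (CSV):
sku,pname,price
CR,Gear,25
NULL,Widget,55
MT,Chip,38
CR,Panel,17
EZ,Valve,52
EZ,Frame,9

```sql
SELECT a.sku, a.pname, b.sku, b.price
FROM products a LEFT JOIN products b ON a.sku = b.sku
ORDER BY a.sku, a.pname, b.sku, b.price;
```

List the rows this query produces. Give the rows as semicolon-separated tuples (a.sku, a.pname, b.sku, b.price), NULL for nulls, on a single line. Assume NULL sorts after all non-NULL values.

LEFT JOIN keeps every row from `products a`; unmatched rows get NULL for `products b`'s columns.
Matching on a.sku = b.sku. A NULL in a compared column never satisfies the condition.
- a[0] sku=CR → 2 match(es) in b → 2 row(s).
- a[1] sku=NULL → no match; kept with NULLs on the b side.
- a[2] sku=MT → 1 match(es) in b → 1 row(s).
- a[3] sku=CR → 2 match(es) in b → 2 row(s).
- a[4] sku=EZ → 2 match(es) in b → 2 row(s).
- a[5] sku=EZ → 2 match(es) in b → 2 row(s).
After projecting and ordering:
a.sku | a.pname | b.sku | b.price
CR | Gear | CR | 17
CR | Gear | CR | 25
CR | Panel | CR | 17
CR | Panel | CR | 25
EZ | Frame | EZ | 9
EZ | Frame | EZ | 52
EZ | Valve | EZ | 9
EZ | Valve | EZ | 52
MT | Chip | MT | 38
NULL | Widget | NULL | NULL

(CR, Gear, CR, 17); (CR, Gear, CR, 25); (CR, Panel, CR, 17); (CR, Panel, CR, 25); (EZ, Frame, EZ, 9); (EZ, Frame, EZ, 52); (EZ, Valve, EZ, 9); (EZ, Valve, EZ, 52); (MT, Chip, MT, 38); (NULL, Widget, NULL, NULL)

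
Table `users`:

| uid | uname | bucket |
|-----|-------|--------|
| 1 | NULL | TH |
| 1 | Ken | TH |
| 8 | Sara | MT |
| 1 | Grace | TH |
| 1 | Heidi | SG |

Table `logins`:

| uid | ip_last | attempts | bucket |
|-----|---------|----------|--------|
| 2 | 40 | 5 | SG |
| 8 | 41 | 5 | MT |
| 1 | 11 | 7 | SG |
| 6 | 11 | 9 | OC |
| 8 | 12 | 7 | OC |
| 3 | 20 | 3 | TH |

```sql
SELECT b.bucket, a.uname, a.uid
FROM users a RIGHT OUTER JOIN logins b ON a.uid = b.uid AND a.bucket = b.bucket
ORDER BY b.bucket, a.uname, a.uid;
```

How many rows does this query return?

6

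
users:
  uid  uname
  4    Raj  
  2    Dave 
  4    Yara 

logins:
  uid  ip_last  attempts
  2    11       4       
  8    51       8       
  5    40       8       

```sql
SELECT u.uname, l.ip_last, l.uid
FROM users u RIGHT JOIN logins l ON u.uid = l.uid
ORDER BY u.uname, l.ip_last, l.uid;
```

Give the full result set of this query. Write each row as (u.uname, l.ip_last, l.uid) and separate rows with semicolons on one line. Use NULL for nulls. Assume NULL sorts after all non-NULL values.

RIGHT JOIN keeps every row from `logins`; unmatched rows get NULL for `users`'s columns.
Matching on u.uid = l.uid.
- u row (uid=4): no match.
- u row (uid=2): matches 1 l row(s) → 1 output row(s).
- u row (uid=4): no match.
- 2 l row(s) had no u match → kept, u columns NULL.
After projecting and ordering:
u.uname | l.ip_last | l.uid
Dave | 11 | 2
NULL | 40 | 5
NULL | 51 | 8

(Dave, 11, 2); (NULL, 40, 5); (NULL, 51, 8)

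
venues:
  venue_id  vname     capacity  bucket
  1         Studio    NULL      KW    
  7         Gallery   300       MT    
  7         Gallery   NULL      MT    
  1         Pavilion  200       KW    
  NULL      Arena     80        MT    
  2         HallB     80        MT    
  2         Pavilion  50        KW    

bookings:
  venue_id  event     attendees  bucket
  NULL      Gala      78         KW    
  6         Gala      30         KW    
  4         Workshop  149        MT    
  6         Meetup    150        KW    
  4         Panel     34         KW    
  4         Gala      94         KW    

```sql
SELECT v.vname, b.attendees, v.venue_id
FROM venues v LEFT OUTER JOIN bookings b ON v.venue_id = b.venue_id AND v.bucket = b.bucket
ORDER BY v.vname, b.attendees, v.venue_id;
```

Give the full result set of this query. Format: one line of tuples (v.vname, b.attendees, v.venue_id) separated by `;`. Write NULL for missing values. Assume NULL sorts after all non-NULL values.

(Arena, NULL, NULL); (Gallery, NULL, 7); (Gallery, NULL, 7); (HallB, NULL, 2); (Pavilion, NULL, 1); (Pavilion, NULL, 2); (Studio, NULL, 1)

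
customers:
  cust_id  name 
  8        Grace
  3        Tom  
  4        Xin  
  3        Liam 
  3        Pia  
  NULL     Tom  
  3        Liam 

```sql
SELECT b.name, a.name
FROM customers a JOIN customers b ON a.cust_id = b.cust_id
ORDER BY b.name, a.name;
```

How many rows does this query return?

INNER JOIN keeps only pairs where the ON condition holds.
Matching on a.cust_id = b.cust_id. A NULL in a compared column never satisfies the condition.
Matched pairs: 18.
Total: 18 rows.

18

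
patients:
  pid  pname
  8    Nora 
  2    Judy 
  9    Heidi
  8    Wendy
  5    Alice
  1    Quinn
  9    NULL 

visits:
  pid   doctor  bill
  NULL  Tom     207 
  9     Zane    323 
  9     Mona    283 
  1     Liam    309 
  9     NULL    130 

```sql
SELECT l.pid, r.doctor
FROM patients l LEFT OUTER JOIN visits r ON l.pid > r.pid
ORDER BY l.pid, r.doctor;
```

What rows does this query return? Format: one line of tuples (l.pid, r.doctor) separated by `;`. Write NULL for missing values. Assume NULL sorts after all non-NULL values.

LEFT JOIN keeps every row from `patients`; unmatched rows get NULL for `visits`'s columns.
Matching on l.pid > r.pid. A NULL in a compared column never satisfies the condition.
- l[0] pid=8 → 1 match(es) in r → 1 row(s).
- l[1] pid=2 → 1 match(es) in r → 1 row(s).
- l[2] pid=9 → 1 match(es) in r → 1 row(s).
- l[3] pid=8 → 1 match(es) in r → 1 row(s).
- l[4] pid=5 → 1 match(es) in r → 1 row(s).
- l[5] pid=1 → no match; kept with NULLs on the r side.
- l[6] pid=9 → 1 match(es) in r → 1 row(s).
After projecting and ordering:
l.pid | r.doctor
1 | NULL
2 | Liam
5 | Liam
8 | Liam
8 | Liam
9 | Liam
9 | Liam

(1, NULL); (2, Liam); (5, Liam); (8, Liam); (8, Liam); (9, Liam); (9, Liam)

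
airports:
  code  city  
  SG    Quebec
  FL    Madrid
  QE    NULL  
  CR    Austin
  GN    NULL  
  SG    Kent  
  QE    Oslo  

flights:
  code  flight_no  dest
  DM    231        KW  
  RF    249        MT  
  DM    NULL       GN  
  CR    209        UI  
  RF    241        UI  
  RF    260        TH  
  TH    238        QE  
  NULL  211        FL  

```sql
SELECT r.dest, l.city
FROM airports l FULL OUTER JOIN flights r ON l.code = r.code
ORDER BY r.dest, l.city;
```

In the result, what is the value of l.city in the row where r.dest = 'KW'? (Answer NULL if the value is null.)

FULL OUTER JOIN keeps every row from both sides; unmatched rows get NULL for the other side's columns.
Matching on l.code = r.code. A NULL in a compared column never satisfies the condition.
- l[0] code=SG → no match; kept with NULLs on the r side.
- l[1] code=FL → no match; kept with NULLs on the r side.
- l[2] code=QE → no match; kept with NULLs on the r side.
- l[3] code=CR → 1 match(es) in r → 1 row(s).
- l[4] code=GN → no match; kept with NULLs on the r side.
- l[5] code=SG → no match; kept with NULLs on the r side.
- l[6] code=QE → no match; kept with NULLs on the r side.
- 7 row(s) from r found no l partner → padded with NULL.

NULL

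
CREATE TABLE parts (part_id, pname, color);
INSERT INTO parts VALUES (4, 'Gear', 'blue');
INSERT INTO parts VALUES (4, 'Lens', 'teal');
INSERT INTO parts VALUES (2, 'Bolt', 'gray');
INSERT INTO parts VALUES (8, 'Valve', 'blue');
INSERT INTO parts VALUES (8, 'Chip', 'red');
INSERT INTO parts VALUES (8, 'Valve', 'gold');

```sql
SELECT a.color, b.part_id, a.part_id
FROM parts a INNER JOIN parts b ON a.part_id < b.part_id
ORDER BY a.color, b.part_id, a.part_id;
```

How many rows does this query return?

INNER JOIN keeps only pairs where the ON condition holds.
Matching on a.part_id < b.part_id.
- a row (part_id=4): matches 3 b row(s) → 3 output row(s).
- a row (part_id=4): matches 3 b row(s) → 3 output row(s).
- a row (part_id=2): matches 5 b row(s) → 5 output row(s).
- a row (part_id=8): no match → dropped.
- a row (part_id=8): no match → dropped.
- a row (part_id=8): no match → dropped.
Total: 11 rows.

11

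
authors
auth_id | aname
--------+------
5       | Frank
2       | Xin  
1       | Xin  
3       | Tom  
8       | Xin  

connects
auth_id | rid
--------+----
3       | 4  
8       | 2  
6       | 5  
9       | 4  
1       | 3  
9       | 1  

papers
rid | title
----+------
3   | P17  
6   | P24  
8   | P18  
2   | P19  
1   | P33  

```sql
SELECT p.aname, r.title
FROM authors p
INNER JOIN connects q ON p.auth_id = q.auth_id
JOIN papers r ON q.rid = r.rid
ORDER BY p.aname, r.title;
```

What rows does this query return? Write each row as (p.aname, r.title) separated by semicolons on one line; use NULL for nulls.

(Xin, P17); (Xin, P19)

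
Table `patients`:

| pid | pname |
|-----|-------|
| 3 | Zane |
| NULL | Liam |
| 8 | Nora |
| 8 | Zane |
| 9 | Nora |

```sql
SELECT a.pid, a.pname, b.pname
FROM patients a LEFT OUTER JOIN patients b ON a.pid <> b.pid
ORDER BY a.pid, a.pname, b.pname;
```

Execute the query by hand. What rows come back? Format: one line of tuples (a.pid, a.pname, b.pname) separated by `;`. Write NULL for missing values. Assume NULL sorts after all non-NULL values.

(3, Zane, Nora); (3, Zane, Nora); (3, Zane, Zane); (8, Nora, Nora); (8, Nora, Zane); (8, Zane, Nora); (8, Zane, Zane); (9, Nora, Nora); (9, Nora, Zane); (9, Nora, Zane); (NULL, Liam, NULL)

LEFT JOIN keeps every row from `patients a`; unmatched rows get NULL for `patients b`'s columns.
Matching on a.pid <> b.pid. A NULL in a compared column never satisfies the condition.
- a row (pid=3): matches 3 b row(s) → 3 output row(s).
- a row (pid=NULL): no match → kept, b columns NULL.
- a row (pid=8): matches 2 b row(s) → 2 output row(s).
- a row (pid=8): matches 2 b row(s) → 2 output row(s).
- a row (pid=9): matches 3 b row(s) → 3 output row(s).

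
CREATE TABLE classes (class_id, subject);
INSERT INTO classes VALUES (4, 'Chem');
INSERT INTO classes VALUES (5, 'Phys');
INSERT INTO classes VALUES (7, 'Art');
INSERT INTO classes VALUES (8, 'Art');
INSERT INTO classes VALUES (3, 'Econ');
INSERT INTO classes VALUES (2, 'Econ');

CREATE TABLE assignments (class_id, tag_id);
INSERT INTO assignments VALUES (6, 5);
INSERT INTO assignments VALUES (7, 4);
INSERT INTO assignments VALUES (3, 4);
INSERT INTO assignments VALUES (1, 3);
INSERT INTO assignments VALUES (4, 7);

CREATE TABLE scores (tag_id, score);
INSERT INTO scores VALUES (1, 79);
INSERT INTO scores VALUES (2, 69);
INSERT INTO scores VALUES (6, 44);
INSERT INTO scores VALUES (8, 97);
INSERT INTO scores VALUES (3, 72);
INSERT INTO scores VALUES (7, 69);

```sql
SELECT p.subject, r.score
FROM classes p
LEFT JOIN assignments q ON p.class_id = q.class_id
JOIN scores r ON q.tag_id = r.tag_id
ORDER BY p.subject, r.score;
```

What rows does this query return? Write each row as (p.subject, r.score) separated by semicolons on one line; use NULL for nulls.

(Chem, 69)

Step 1 — p LEFT JOIN q on class_id → 6 row(s).
Then INNER JOIN `scores r` on tag_id: keep only rows whose q.tag_id appears in r.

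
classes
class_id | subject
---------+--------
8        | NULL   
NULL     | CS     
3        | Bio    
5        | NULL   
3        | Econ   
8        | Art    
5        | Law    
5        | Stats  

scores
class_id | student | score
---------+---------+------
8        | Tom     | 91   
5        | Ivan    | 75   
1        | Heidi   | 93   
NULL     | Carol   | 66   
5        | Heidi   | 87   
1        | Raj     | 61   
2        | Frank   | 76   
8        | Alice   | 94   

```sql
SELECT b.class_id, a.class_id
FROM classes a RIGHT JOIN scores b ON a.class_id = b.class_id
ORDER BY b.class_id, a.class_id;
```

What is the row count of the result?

RIGHT JOIN keeps every row from `scores`; unmatched rows get NULL for `classes`'s columns.
Matching on a.class_id = b.class_id. A NULL in a compared column never satisfies the condition.
- class_id=8: 2 matching b row(s), so 2 row(s) emitted.
- class_id=NULL: no matching b row.
- class_id=3: no matching b row.
- class_id=5: 2 matching b row(s), so 2 row(s) emitted.
- class_id=3: no matching b row.
- class_id=8: 2 matching b row(s), so 2 row(s) emitted.
- class_id=5: 2 matching b row(s), so 2 row(s) emitted.
- class_id=5: 2 matching b row(s), so 2 row(s) emitted.
- 4 b row(s) had no a match → kept, a columns NULL.
Total: 10 matched + 4 padded = 14 rows.

14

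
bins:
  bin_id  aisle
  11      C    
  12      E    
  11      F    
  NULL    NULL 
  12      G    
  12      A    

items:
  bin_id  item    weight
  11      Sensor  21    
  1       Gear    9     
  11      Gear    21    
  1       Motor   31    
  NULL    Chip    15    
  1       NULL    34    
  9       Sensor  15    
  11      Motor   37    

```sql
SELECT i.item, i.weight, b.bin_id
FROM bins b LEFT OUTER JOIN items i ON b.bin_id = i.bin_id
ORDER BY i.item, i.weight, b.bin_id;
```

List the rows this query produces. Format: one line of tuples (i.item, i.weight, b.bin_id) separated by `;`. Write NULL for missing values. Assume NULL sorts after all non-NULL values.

(Gear, 21, 11); (Gear, 21, 11); (Motor, 37, 11); (Motor, 37, 11); (Sensor, 21, 11); (Sensor, 21, 11); (NULL, NULL, 12); (NULL, NULL, 12); (NULL, NULL, 12); (NULL, NULL, NULL)

LEFT JOIN keeps every row from `bins`; unmatched rows get NULL for `items`'s columns.
Matching on b.bin_id = i.bin_id. A NULL in a compared column never satisfies the condition.
- b (bin_id=11) pairs with 3 row(s) of i.
- b (bin_id=12) has no partner → padded with NULL.
- b (bin_id=11) pairs with 3 row(s) of i.
- b (bin_id=NULL) has no partner → padded with NULL.
- b (bin_id=12) has no partner → padded with NULL.
- b (bin_id=12) has no partner → padded with NULL.
After projecting and ordering:
i.item | i.weight | b.bin_id
Gear | 21 | 11
Gear | 21 | 11
Motor | 37 | 11
Motor | 37 | 11
Sensor | 21 | 11
Sensor | 21 | 11
NULL | NULL | 12
NULL | NULL | 12
NULL | NULL | 12
NULL | NULL | NULL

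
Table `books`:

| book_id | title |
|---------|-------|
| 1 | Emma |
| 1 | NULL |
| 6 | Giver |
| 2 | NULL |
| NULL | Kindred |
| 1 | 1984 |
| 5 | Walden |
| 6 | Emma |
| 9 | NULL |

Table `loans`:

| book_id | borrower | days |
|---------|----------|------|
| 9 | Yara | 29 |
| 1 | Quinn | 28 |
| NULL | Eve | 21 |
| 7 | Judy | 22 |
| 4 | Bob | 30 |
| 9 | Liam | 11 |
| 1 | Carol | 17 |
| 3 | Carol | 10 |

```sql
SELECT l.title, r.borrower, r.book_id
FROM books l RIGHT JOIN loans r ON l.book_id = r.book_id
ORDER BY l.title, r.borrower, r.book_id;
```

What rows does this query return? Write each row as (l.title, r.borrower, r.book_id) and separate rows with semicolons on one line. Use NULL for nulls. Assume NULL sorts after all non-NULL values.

(1984, Carol, 1); (1984, Quinn, 1); (Emma, Carol, 1); (Emma, Quinn, 1); (NULL, Bob, 4); (NULL, Carol, 1); (NULL, Carol, 3); (NULL, Eve, NULL); (NULL, Judy, 7); (NULL, Liam, 9); (NULL, Quinn, 1); (NULL, Yara, 9)

RIGHT JOIN keeps every row from `loans`; unmatched rows get NULL for `books`'s columns.
Matching on l.book_id = r.book_id. A NULL in a compared column never satisfies the condition.
Matched pairs: 8; unmatched r rows kept: 4.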